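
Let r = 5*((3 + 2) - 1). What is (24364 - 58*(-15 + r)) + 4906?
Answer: 28980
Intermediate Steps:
r = 20 (r = 5*(5 - 1) = 5*4 = 20)
(24364 - 58*(-15 + r)) + 4906 = (24364 - 58*(-15 + 20)) + 4906 = (24364 - 58*5) + 4906 = (24364 - 290) + 4906 = 24074 + 4906 = 28980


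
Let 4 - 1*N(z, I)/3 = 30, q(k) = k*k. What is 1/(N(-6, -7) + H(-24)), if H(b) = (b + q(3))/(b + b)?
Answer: -16/1243 ≈ -0.012872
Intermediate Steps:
q(k) = k**2
N(z, I) = -78 (N(z, I) = 12 - 3*30 = 12 - 90 = -78)
H(b) = (9 + b)/(2*b) (H(b) = (b + 3**2)/(b + b) = (b + 9)/((2*b)) = (9 + b)*(1/(2*b)) = (9 + b)/(2*b))
1/(N(-6, -7) + H(-24)) = 1/(-78 + (1/2)*(9 - 24)/(-24)) = 1/(-78 + (1/2)*(-1/24)*(-15)) = 1/(-78 + 5/16) = 1/(-1243/16) = -16/1243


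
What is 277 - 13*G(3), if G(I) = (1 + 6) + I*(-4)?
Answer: 342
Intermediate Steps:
G(I) = 7 - 4*I
277 - 13*G(3) = 277 - 13*(7 - 4*3) = 277 - 13*(7 - 12) = 277 - 13*(-5) = 277 + 65 = 342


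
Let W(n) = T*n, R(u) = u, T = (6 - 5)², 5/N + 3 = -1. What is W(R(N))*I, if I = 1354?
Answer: -3385/2 ≈ -1692.5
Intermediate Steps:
N = -5/4 (N = 5/(-3 - 1) = 5/(-4) = 5*(-¼) = -5/4 ≈ -1.2500)
T = 1 (T = 1² = 1)
W(n) = n (W(n) = 1*n = n)
W(R(N))*I = -5/4*1354 = -3385/2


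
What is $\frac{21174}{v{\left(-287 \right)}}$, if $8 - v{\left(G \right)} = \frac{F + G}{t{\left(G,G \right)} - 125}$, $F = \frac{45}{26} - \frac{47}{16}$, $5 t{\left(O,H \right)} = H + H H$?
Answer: $\frac{358752267744}{135844183} \approx 2640.9$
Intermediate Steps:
$t{\left(O,H \right)} = \frac{H}{5} + \frac{H^{2}}{5}$ ($t{\left(O,H \right)} = \frac{H + H H}{5} = \frac{H + H^{2}}{5} = \frac{H}{5} + \frac{H^{2}}{5}$)
$F = - \frac{251}{208}$ ($F = 45 \cdot \frac{1}{26} - \frac{47}{16} = \frac{45}{26} - \frac{47}{16} = - \frac{251}{208} \approx -1.2067$)
$v{\left(G \right)} = 8 - \frac{- \frac{251}{208} + G}{-125 + \frac{G \left(1 + G\right)}{5}}$ ($v{\left(G \right)} = 8 - \frac{- \frac{251}{208} + G}{\frac{G \left(1 + G\right)}{5} - 125} = 8 - \frac{- \frac{251}{208} + G}{-125 + \frac{G \left(1 + G\right)}{5}}$)
$\frac{21174}{v{\left(-287 \right)}} = \frac{21174}{\frac{1}{208} \frac{1}{-625 - 287 \left(1 - 287\right)} \left(-1038745 - -298480 + 1664 \left(-287\right) \left(1 - 287\right)\right)} = \frac{21174}{\frac{1}{208} \frac{1}{-625 - -82082} \left(-1038745 + 298480 + 1664 \left(-287\right) \left(-286\right)\right)} = \frac{21174}{\frac{1}{208} \frac{1}{-625 + 82082} \left(-1038745 + 298480 + 136584448\right)} = \frac{21174}{\frac{1}{208} \cdot \frac{1}{81457} \cdot 135844183} = \frac{21174}{\frac{135844183}{16943056}} = 21174 \cdot \frac{16943056}{135844183} = \frac{358752267744}{135844183}$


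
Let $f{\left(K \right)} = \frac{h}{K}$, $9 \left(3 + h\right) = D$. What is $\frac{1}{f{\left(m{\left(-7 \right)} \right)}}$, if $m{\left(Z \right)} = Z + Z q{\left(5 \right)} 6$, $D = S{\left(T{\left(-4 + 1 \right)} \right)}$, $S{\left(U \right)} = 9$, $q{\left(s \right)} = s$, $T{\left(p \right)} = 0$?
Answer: $\frac{217}{2} \approx 108.5$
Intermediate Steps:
$D = 9$
$m{\left(Z \right)} = 31 Z$ ($m{\left(Z \right)} = Z + Z 5 \cdot 6 = Z + 5 Z 6 = Z + 30 Z = 31 Z$)
$h = -2$ ($h = -3 + \frac{1}{9} \cdot 9 = -3 + 1 = -2$)
$f{\left(K \right)} = - \frac{2}{K}$
$\frac{1}{f{\left(m{\left(-7 \right)} \right)}} = \frac{1}{\left(-2\right) \frac{1}{31 \left(-7\right)}} = \frac{1}{\left(-2\right) \frac{1}{-217}} = \frac{1}{\left(-2\right) \left(- \frac{1}{217}\right)} = \frac{1}{\frac{2}{217}} = \frac{217}{2}$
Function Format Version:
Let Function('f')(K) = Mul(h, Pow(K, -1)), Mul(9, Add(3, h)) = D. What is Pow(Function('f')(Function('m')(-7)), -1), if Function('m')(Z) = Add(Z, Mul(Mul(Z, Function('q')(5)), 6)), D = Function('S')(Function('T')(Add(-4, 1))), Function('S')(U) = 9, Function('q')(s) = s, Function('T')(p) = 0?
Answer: Rational(217, 2) ≈ 108.50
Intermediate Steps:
D = 9
Function('m')(Z) = Mul(31, Z) (Function('m')(Z) = Add(Z, Mul(Mul(Z, 5), 6)) = Add(Z, Mul(Mul(5, Z), 6)) = Add(Z, Mul(30, Z)) = Mul(31, Z))
h = -2 (h = Add(-3, Mul(Rational(1, 9), 9)) = Add(-3, 1) = -2)
Function('f')(K) = Mul(-2, Pow(K, -1))
Pow(Function('f')(Function('m')(-7)), -1) = Pow(Mul(-2, Pow(Mul(31, -7), -1)), -1) = Pow(Mul(-2, Pow(-217, -1)), -1) = Pow(Mul(-2, Rational(-1, 217)), -1) = Pow(Rational(2, 217), -1) = Rational(217, 2)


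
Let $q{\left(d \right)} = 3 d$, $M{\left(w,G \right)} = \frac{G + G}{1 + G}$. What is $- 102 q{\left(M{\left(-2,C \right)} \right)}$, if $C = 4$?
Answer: $- \frac{2448}{5} \approx -489.6$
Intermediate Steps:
$M{\left(w,G \right)} = \frac{2 G}{1 + G}$
$- 102 q{\left(M{\left(-2,C \right)} \right)} = - 102 \cdot 3 \cdot 2 \cdot 4 \frac{1}{1 + 4} = - 102 \cdot 3 \cdot 2 \cdot 4 \cdot \frac{1}{5} = - 102 \cdot 3 \cdot \frac{8}{5} = \left(-102\right) \frac{24}{5} = - \frac{2448}{5}$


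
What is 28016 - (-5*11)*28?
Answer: 29556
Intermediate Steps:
28016 - (-5*11)*28 = 28016 - (-55)*28 = 28016 - 1*(-1540) = 28016 + 1540 = 29556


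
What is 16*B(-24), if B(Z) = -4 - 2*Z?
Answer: 704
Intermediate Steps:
16*B(-24) = 16*(-4 - 2*(-24)) = 16*(-4 + 48) = 16*44 = 704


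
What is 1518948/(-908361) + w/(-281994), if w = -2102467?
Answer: 54869066825/9487124142 ≈ 5.7835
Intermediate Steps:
1518948/(-908361) + w/(-281994) = 1518948/(-908361) - 2102467/(-281994) = 1518948*(-1/908361) - 2102467*(-1/281994) = -168772/100929 + 2102467/281994 = 54869066825/9487124142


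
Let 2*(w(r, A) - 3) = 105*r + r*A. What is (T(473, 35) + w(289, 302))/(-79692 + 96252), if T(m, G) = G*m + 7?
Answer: 50251/11040 ≈ 4.5517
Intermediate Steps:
w(r, A) = 3 + 105*r/2 + A*r/2 (w(r, A) = 3 + (105*r + r*A)/2 = 3 + (105*r + A*r)/2 = 3 + (105*r/2 + A*r/2) = 3 + 105*r/2 + A*r/2)
T(m, G) = 7 + G*m
(T(473, 35) + w(289, 302))/(-79692 + 96252) = ((7 + 35*473) + (3 + (105/2)*289 + (½)*302*289))/(-79692 + 96252) = ((7 + 16555) + (3 + 30345/2 + 43639))/16560 = (16562 + 117629/2)*(1/16560) = (150753/2)*(1/16560) = 50251/11040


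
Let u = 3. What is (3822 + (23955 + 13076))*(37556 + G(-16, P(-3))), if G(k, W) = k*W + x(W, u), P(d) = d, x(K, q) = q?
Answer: 1536358771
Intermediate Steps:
G(k, W) = 3 + W*k (G(k, W) = k*W + 3 = W*k + 3 = 3 + W*k)
(3822 + (23955 + 13076))*(37556 + G(-16, P(-3))) = (3822 + (23955 + 13076))*(37556 + (3 - 3*(-16))) = (3822 + 37031)*(37556 + (3 + 48)) = 40853*(37556 + 51) = 40853*37607 = 1536358771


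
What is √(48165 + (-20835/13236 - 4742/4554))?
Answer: √135021382180179737/1674354 ≈ 219.46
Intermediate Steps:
√(48165 + (-20835/13236 - 4742/4554)) = √(48165 + (-20835*1/13236 - 4742*1/4554)) = √(48165 + (-6945/4412 - 2371/2277)) = √(48165 - 26274617/10046124) = √(483845287843/10046124) = √135021382180179737/1674354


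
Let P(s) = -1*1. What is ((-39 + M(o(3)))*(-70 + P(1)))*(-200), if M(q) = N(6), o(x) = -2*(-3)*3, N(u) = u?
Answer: -468600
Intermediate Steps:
P(s) = -1
o(x) = 18 (o(x) = 6*3 = 18)
M(q) = 6
((-39 + M(o(3)))*(-70 + P(1)))*(-200) = ((-39 + 6)*(-70 - 1))*(-200) = -33*(-71)*(-200) = 2343*(-200) = -468600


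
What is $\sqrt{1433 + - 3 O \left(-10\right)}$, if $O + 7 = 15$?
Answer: $\sqrt{1673} \approx 40.902$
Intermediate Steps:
$O = 8$ ($O = -7 + 15 = 8$)
$\sqrt{1433 + - 3 O \left(-10\right)} = \sqrt{1433 + \left(-3\right) 8 \left(-10\right)} = \sqrt{1433 - -240} = \sqrt{1433 + 240} = \sqrt{1673}$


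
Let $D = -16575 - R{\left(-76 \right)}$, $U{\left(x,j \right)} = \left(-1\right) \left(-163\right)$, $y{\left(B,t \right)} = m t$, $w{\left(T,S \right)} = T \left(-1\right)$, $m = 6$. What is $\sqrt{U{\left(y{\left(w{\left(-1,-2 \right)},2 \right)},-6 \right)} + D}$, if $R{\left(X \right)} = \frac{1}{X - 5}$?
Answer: $\frac{i \sqrt{1329371}}{9} \approx 128.11 i$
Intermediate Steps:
$w{\left(T,S \right)} = - T$
$R{\left(X \right)} = \frac{1}{-5 + X}$
$y{\left(B,t \right)} = 6 t$
$U{\left(x,j \right)} = 163$
$D = - \frac{1342574}{81}$ ($D = -16575 - \frac{1}{-5 - 76} = -16575 - \frac{1}{-81} = -16575 - - \frac{1}{81} = -16575 + \frac{1}{81} = - \frac{1342574}{81} \approx -16575.0$)
$\sqrt{U{\left(y{\left(w{\left(-1,-2 \right)},2 \right)},-6 \right)} + D} = \sqrt{163 - \frac{1342574}{81}} = \sqrt{- \frac{1329371}{81}} = \frac{i \sqrt{1329371}}{9}$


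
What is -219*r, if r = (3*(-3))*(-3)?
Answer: -5913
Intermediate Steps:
r = 27 (r = -9*(-3) = 27)
-219*r = -219*27 = -5913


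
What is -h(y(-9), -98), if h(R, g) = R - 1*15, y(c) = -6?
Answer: 21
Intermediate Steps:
h(R, g) = -15 + R (h(R, g) = R - 15 = -15 + R)
-h(y(-9), -98) = -(-15 - 6) = -1*(-21) = 21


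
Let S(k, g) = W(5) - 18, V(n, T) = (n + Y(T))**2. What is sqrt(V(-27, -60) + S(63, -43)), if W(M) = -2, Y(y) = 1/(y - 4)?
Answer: sqrt(2907521)/64 ≈ 26.643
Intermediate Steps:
Y(y) = 1/(-4 + y)
V(n, T) = (n + 1/(-4 + T))**2
S(k, g) = -20 (S(k, g) = -2 - 18 = -20)
sqrt(V(-27, -60) + S(63, -43)) = sqrt((-27 + 1/(-4 - 60))**2 - 20) = sqrt((-27 + 1/(-64))**2 - 20) = sqrt((-27 - 1/64)**2 - 20) = sqrt((-1729/64)**2 - 20) = sqrt(2989441/4096 - 20) = sqrt(2907521/4096) = sqrt(2907521)/64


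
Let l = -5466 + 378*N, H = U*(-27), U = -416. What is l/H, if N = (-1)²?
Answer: -53/117 ≈ -0.45299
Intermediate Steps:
N = 1
H = 11232 (H = -416*(-27) = 11232)
l = -5088 (l = -5466 + 378*1 = -5466 + 378 = -5088)
l/H = -5088/11232 = -5088*1/11232 = -53/117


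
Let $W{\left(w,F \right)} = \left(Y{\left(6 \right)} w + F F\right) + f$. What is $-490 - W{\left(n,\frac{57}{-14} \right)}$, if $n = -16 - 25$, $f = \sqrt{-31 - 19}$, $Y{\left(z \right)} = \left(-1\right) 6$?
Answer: $- \frac{147505}{196} - 5 i \sqrt{2} \approx -752.58 - 7.0711 i$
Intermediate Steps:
$Y{\left(z \right)} = -6$
$f = 5 i \sqrt{2}$ ($f = \sqrt{-50} = 5 i \sqrt{2} \approx 7.0711 i$)
$n = -41$
$W{\left(w,F \right)} = F^{2} - 6 w + 5 i \sqrt{2}$ ($W{\left(w,F \right)} = \left(- 6 w + F F\right) + 5 i \sqrt{2} = \left(- 6 w + F^{2}\right) + 5 i \sqrt{2} = \left(F^{2} - 6 w\right) + 5 i \sqrt{2} = F^{2} - 6 w + 5 i \sqrt{2}$)
$-490 - W{\left(n,\frac{57}{-14} \right)} = -490 - \left(\left(\frac{57}{-14}\right)^{2} - -246 + 5 i \sqrt{2}\right) = -490 - \left(\left(57 \left(- \frac{1}{14}\right)\right)^{2} + 246 + 5 i \sqrt{2}\right) = -490 - \left(\left(- \frac{57}{14}\right)^{2} + 246 + 5 i \sqrt{2}\right) = -490 - \left(\frac{3249}{196} + 246 + 5 i \sqrt{2}\right) = -490 - \left(\frac{51465}{196} + 5 i \sqrt{2}\right) = - \frac{147505}{196} - 5 i \sqrt{2}$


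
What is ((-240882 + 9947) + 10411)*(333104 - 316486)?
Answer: -3664667832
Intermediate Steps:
((-240882 + 9947) + 10411)*(333104 - 316486) = (-230935 + 10411)*16618 = -220524*16618 = -3664667832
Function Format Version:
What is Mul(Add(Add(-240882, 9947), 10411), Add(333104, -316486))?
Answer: -3664667832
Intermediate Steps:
Mul(Add(Add(-240882, 9947), 10411), Add(333104, -316486)) = Mul(Add(-230935, 10411), 16618) = Mul(-220524, 16618) = -3664667832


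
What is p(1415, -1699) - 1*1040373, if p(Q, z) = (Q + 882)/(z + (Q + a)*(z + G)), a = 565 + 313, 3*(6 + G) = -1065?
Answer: -4916052691364/4725279 ≈ -1.0404e+6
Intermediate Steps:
G = -361 (G = -6 + (1/3)*(-1065) = -6 - 355 = -361)
a = 878
p(Q, z) = (882 + Q)/(z + (-361 + z)*(878 + Q)) (p(Q, z) = (Q + 882)/(z + (Q + 878)*(z - 361)) = (882 + Q)/(z + (878 + Q)*(-361 + z)) = (882 + Q)/(z + (-361 + z)*(878 + Q)))
p(1415, -1699) - 1*1040373 = (882 + 1415)/(-316958 - 361*1415 + 879*(-1699) + 1415*(-1699)) - 1*1040373 = 2297/(-316958 - 510815 - 1493421 - 2404085) - 1040373 = 2297/(-4725279) - 1040373 = -1/4725279*2297 - 1040373 = -2297/4725279 - 1040373 = -4916052691364/4725279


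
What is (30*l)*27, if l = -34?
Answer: -27540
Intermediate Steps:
(30*l)*27 = (30*(-34))*27 = -1020*27 = -27540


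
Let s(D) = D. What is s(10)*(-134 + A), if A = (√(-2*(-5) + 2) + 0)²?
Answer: -1220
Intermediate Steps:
A = 12 (A = (√(10 + 2) + 0)² = (√12 + 0)² = (2*√3 + 0)² = (2*√3)² = 12)
s(10)*(-134 + A) = 10*(-134 + 12) = 10*(-122) = -1220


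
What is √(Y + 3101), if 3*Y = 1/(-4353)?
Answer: √58759635058/4353 ≈ 55.687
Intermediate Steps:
Y = -1/13059 (Y = (⅓)/(-4353) = (⅓)*(-1/4353) = -1/13059 ≈ -7.6576e-5)
√(Y + 3101) = √(-1/13059 + 3101) = √(40495958/13059) = √58759635058/4353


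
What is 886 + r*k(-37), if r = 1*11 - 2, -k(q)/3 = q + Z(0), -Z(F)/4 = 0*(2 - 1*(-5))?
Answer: 1885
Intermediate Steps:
Z(F) = 0 (Z(F) = -0*(2 - 1*(-5)) = -0*(2 + 5) = -0*7 = -4*0 = 0)
k(q) = -3*q (k(q) = -3*(q + 0) = -3*q)
r = 9 (r = 11 - 2 = 9)
886 + r*k(-37) = 886 + 9*(-3*(-37)) = 886 + 9*111 = 886 + 999 = 1885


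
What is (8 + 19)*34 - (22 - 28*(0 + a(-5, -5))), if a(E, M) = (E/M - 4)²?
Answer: 1148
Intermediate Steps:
a(E, M) = (-4 + E/M)²
(8 + 19)*34 - (22 - 28*(0 + a(-5, -5))) = (8 + 19)*34 - (22 - 28*(0 + (-5 - 4*(-5))²/(-5)²)) = 27*34 - (22 - 28*(0 + (-5 + 20)²/25)) = 918 - (22 - 28*(0 + (1/25)*15²)) = 918 - (22 - 28*(0 + (1/25)*225)) = 918 - (22 - 28*(0 + 9)) = 918 - (22 - 28*9) = 918 - (22 - 14*18) = 918 - (22 - 252) = 918 - 1*(-230) = 918 + 230 = 1148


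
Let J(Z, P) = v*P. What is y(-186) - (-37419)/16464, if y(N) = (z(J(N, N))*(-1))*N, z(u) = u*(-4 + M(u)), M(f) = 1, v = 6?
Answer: 3417543737/5488 ≈ 6.2273e+5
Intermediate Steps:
J(Z, P) = 6*P
z(u) = -3*u (z(u) = u*(-4 + 1) = u*(-3) = -3*u)
y(N) = 18*N² (y(N) = (-18*N*(-1))*N = (18*N)*N = 18*N²)
y(-186) - (-37419)/16464 = 18*(-186)² - (-37419)/16464 = 18*34596 - (-37419)/16464 = 622728 - 1*(-12473/5488) = 622728 + 12473/5488 = 3417543737/5488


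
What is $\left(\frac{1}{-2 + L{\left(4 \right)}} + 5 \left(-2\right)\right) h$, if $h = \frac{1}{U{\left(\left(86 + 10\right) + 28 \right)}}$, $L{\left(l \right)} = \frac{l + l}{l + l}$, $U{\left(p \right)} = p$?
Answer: $- \frac{11}{124} \approx -0.08871$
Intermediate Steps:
$L{\left(l \right)} = 1$ ($L{\left(l \right)} = \frac{2 l}{2 l} = 2 l \frac{1}{2 l} = 1$)
$h = \frac{1}{124}$ ($h = \frac{1}{\left(86 + 10\right) + 28} = \frac{1}{96 + 28} = \frac{1}{124} \approx 0.0080645$)
$\left(\frac{1}{-2 + L{\left(4 \right)}} + 5 \left(-2\right)\right) h = \left(\frac{1}{-2 + 1} + 5 \left(-2\right)\right) \frac{1}{124} = \left(\frac{1}{-1} - 10\right) \frac{1}{124} = \left(-1 - 10\right) \frac{1}{124} = \left(-11\right) \frac{1}{124} = - \frac{11}{124}$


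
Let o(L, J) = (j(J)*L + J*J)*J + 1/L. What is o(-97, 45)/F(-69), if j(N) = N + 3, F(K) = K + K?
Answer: 5742158/6693 ≈ 857.93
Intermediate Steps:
F(K) = 2*K
j(N) = 3 + N
o(L, J) = 1/L + J*(J² + L*(3 + J)) (o(L, J) = ((3 + J)*L + J*J)*J + 1/L = (L*(3 + J) + J²)*J + 1/L = (J² + L*(3 + J))*J + 1/L = J*(J² + L*(3 + J)) + 1/L = 1/L + J*(J² + L*(3 + J)))
o(-97, 45)/F(-69) = ((1 + 45*(-97)*(45² - 97*(3 + 45)))/(-97))/((2*(-69))) = -(1 + 45*(-97)*(2025 - 97*48))/97/(-138) = -(1 + 45*(-97)*(2025 - 4656))/97*(-1/138) = -(1 + 45*(-97)*(-2631))/97*(-1/138) = -(1 + 11484315)/97*(-1/138) = -1/97*11484316*(-1/138) = -11484316/97*(-1/138) = 5742158/6693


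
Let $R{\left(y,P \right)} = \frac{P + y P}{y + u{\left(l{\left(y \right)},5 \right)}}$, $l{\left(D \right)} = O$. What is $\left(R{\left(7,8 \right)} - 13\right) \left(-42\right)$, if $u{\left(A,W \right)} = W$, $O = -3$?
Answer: $322$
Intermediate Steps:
$l{\left(D \right)} = -3$
$R{\left(y,P \right)} = \frac{P + P y}{5 + y}$ ($R{\left(y,P \right)} = \frac{P + y P}{y + 5} = \frac{P + P y}{5 + y}$)
$\left(R{\left(7,8 \right)} - 13\right) \left(-42\right) = \left(\frac{8 \left(1 + 7\right)}{5 + 7} - 13\right) \left(-42\right) = \left(8 \cdot \frac{1}{12} \cdot 8 - 13\right) \left(-42\right) = \left(\frac{16}{3} - 13\right) \left(-42\right) = \left(- \frac{23}{3}\right) \left(-42\right) = 322$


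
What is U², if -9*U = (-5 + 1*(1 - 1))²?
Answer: 625/81 ≈ 7.7160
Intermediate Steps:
U = -25/9 (U = -(-5 + 1*(1 - 1))²/9 = -(-5 + 1*0)²/9 = -(-5 + 0)²/9 = -⅑*(-5)² = -⅑*25 = -25/9 ≈ -2.7778)
U² = (-25/9)² = 625/81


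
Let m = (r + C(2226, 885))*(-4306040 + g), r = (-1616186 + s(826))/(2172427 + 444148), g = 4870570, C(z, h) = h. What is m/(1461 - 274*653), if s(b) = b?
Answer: -52254105232918/18573600643 ≈ -2813.4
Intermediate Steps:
r = -323072/523315 (r = (-1616186 + 826)/(2172427 + 444148) = -1615360/2616575 = -1615360*1/2616575 = -323072/523315 ≈ -0.61736)
m = 52254105232918/104663 (m = (-323072/523315 + 885)*(-4306040 + 4870570) = (462810703/523315)*564530 = 52254105232918/104663 ≈ 4.9926e+8)
m/(1461 - 274*653) = 52254105232918/(104663*(1461 - 274*653)) = 52254105232918/(104663*(1461 - 178922)) = (52254105232918/104663)/(-177461) = (52254105232918/104663)*(-1/177461) = -52254105232918/18573600643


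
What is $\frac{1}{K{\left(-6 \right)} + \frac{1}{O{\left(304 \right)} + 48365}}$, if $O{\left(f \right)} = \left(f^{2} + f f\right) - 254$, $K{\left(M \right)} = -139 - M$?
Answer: $- \frac{232943}{30981418} \approx -0.0075188$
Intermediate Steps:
$O{\left(f \right)} = -254 + 2 f^{2}$ ($O{\left(f \right)} = \left(f^{2} + f^{2}\right) - 254 = 2 f^{2} - 254 = -254 + 2 f^{2}$)
$\frac{1}{K{\left(-6 \right)} + \frac{1}{O{\left(304 \right)} + 48365}} = \frac{1}{\left(-139 - -6\right) + \frac{1}{\left(-254 + 2 \cdot 304^{2}\right) + 48365}} = \frac{1}{\left(-139 + 6\right) + \frac{1}{\left(-254 + 2 \cdot 92416\right) + 48365}} = \frac{1}{-133 + \frac{1}{\left(-254 + 184832\right) + 48365}} = \frac{1}{-133 + \frac{1}{184578 + 48365}} = \frac{1}{-133 + \frac{1}{232943}} = \frac{1}{- \frac{30981418}{232943}} = - \frac{232943}{30981418}$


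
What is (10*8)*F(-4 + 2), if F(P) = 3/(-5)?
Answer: -48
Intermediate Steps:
F(P) = -⅗ (F(P) = 3*(-⅕) = -⅗)
(10*8)*F(-4 + 2) = (10*8)*(-⅗) = 80*(-⅗) = -48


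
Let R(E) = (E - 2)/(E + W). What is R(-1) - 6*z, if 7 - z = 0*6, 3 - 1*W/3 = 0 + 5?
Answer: -291/7 ≈ -41.571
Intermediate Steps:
W = -6 (W = 9 - 3*(0 + 5) = 9 - 3*5 = 9 - 15 = -6)
z = 7 (z = 7 - 0*6 = 7 - 1*0 = 7 + 0 = 7)
R(E) = (-2 + E)/(-6 + E) (R(E) = (E - 2)/(E - 6) = (-2 + E)/(-6 + E))
R(-1) - 6*z = (-2 - 1)/(-6 - 1) - 6*7 = -3/(-7) - 42 = -⅐*(-3) - 42 = 3/7 - 42 = -291/7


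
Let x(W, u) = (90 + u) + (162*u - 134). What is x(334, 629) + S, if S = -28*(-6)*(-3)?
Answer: 101979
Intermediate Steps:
x(W, u) = -44 + 163*u (x(W, u) = (90 + u) + (-134 + 162*u) = -44 + 163*u)
S = -504 (S = 168*(-3) = -504)
x(334, 629) + S = (-44 + 163*629) - 504 = (-44 + 102527) - 504 = 102483 - 504 = 101979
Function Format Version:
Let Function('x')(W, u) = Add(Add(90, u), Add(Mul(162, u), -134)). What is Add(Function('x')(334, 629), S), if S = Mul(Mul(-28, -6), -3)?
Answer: 101979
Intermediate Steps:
Function('x')(W, u) = Add(-44, Mul(163, u)) (Function('x')(W, u) = Add(Add(90, u), Add(-134, Mul(162, u))) = Add(-44, Mul(163, u)))
S = -504 (S = Mul(168, -3) = -504)
Add(Function('x')(334, 629), S) = Add(Add(-44, Mul(163, 629)), -504) = Add(Add(-44, 102527), -504) = Add(102483, -504) = 101979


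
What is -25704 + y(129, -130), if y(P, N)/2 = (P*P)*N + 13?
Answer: -4352338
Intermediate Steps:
y(P, N) = 26 + 2*N*P² (y(P, N) = 2*((P*P)*N + 13) = 2*(P²*N + 13) = 2*(N*P² + 13) = 2*(13 + N*P²) = 26 + 2*N*P²)
-25704 + y(129, -130) = -25704 + (26 + 2*(-130)*129²) = -25704 + (26 + 2*(-130)*16641) = -25704 + (26 - 4326660) = -25704 - 4326634 = -4352338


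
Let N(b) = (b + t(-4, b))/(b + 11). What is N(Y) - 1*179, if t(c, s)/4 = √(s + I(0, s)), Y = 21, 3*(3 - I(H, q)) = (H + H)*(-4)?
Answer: -5707/32 + √6/4 ≈ -177.73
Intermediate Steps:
I(H, q) = 3 + 8*H/3 (I(H, q) = 3 - (H + H)*(-4)/3 = 3 - 2*H*(-4)/3 = 3 - (-8)*H/3 = 3 + 8*H/3)
t(c, s) = 4*√(3 + s) (t(c, s) = 4*√(s + (3 + (8/3)*0)) = 4*√(s + (3 + 0)) = 4*√(s + 3) = 4*√(3 + s))
N(b) = (b + 4*√(3 + b))/(11 + b) (N(b) = (b + 4*√(3 + b))/(b + 11) = (b + 4*√(3 + b))/(11 + b))
N(Y) - 1*179 = (21 + 4*√(3 + 21))/(11 + 21) - 1*179 = (21 + 4*√24)/32 - 179 = (21 + 4*(2*√6))/32 - 179 = (21 + 8*√6)/32 - 179 = (21/32 + √6/4) - 179 = -5707/32 + √6/4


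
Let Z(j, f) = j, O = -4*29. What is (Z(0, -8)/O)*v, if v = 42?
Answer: 0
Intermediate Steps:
O = -116
(Z(0, -8)/O)*v = (0/(-116))*42 = (0*(-1/116))*42 = 0*42 = 0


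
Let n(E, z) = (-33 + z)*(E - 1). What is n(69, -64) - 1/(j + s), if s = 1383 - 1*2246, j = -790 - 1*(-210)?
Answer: -9518027/1443 ≈ -6596.0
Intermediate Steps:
j = -580 (j = -790 + 210 = -580)
s = -863 (s = 1383 - 2246 = -863)
n(E, z) = (-1 + E)*(-33 + z) (n(E, z) = (-33 + z)*(-1 + E) = (-1 + E)*(-33 + z))
n(69, -64) - 1/(j + s) = (33 - 1*(-64) - 33*69 + 69*(-64)) - 1/(-580 - 863) = (33 + 64 - 2277 - 4416) - 1/(-1443) = -6596 - 1*(-1/1443) = -6596 + 1/1443 = -9518027/1443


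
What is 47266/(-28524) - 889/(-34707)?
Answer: -89727957/54999026 ≈ -1.6314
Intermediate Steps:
47266/(-28524) - 889/(-34707) = 47266*(-1/28524) - 889*(-1/34707) = -23633/14262 + 889/34707 = -89727957/54999026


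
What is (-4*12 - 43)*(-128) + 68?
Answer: 11716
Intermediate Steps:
(-4*12 - 43)*(-128) + 68 = (-48 - 43)*(-128) + 68 = -91*(-128) + 68 = 11648 + 68 = 11716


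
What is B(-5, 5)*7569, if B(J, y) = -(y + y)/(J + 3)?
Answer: 37845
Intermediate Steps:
B(J, y) = -2*y/(3 + J)
B(-5, 5)*7569 = -2*5/(3 - 5)*7569 = -2*5/(-2)*7569 = -2*5*(-½)*7569 = 5*7569 = 37845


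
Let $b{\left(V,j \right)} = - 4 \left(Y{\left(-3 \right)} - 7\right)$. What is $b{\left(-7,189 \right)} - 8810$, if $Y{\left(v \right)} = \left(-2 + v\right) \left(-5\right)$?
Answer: $-8882$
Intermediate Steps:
$Y{\left(v \right)} = 10 - 5 v$
$b{\left(V,j \right)} = -72$ ($b{\left(V,j \right)} = - 4 \left(\left(10 - -15\right) - 7\right) = - 4 \left(\left(10 + 15\right) - 7\right) = - 4 \left(25 - 7\right) = \left(-4\right) 18 = -72$)
$b{\left(-7,189 \right)} - 8810 = -72 - 8810 = -8882$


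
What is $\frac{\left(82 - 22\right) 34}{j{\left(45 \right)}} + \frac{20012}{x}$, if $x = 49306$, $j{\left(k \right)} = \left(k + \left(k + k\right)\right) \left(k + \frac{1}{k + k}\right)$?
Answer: $\frac{74062386}{99869303} \approx 0.74159$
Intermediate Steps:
$j{\left(k \right)} = 3 k \left(k + \frac{1}{2 k}\right)$ ($j{\left(k \right)} = \left(k + 2 k\right) \left(k + \frac{1}{2 k}\right) = 3 k \left(k + \frac{1}{2 k}\right)$)
$\frac{\left(82 - 22\right) 34}{j{\left(45 \right)}} + \frac{20012}{x} = \frac{\left(82 - 22\right) 34}{\frac{3}{2} + 3 \cdot 45^{2}} + \frac{20012}{49306} = \frac{60 \cdot 34}{\frac{3}{2} + 3 \cdot 2025} + 20012 \cdot \frac{1}{49306} = \frac{2040}{\frac{3}{2} + 6075} + \frac{10006}{24653} = \frac{2040}{\frac{12153}{2}} + \frac{10006}{24653} = 2040 \cdot \frac{2}{12153} + \frac{10006}{24653} = \frac{1360}{4051} + \frac{10006}{24653} = \frac{74062386}{99869303}$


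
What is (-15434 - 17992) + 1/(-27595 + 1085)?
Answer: -886123261/26510 ≈ -33426.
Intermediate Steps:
(-15434 - 17992) + 1/(-27595 + 1085) = -33426 + 1/(-26510) = -33426 - 1/26510 = -886123261/26510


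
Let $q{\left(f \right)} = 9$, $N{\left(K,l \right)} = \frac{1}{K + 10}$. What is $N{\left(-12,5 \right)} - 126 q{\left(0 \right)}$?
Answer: $- \frac{2269}{2} \approx -1134.5$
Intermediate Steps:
$N{\left(K,l \right)} = \frac{1}{10 + K}$
$N{\left(-12,5 \right)} - 126 q{\left(0 \right)} = \frac{1}{10 - 12} - 1134 = \frac{1}{-2} - 1134 = - \frac{1}{2} - 1134 = - \frac{2269}{2}$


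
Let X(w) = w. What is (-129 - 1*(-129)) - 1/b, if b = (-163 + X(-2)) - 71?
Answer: 1/236 ≈ 0.0042373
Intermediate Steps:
b = -236 (b = (-163 - 2) - 71 = -165 - 71 = -236)
(-129 - 1*(-129)) - 1/b = (-129 - 1*(-129)) - 1/(-236) = (-129 + 129) - 1*(-1/236) = 0 + 1/236 = 1/236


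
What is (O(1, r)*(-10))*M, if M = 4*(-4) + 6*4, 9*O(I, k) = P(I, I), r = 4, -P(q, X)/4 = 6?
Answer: 640/3 ≈ 213.33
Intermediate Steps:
P(q, X) = -24 (P(q, X) = -4*6 = -24)
O(I, k) = -8/3 (O(I, k) = (1/9)*(-24) = -8/3)
M = 8 (M = -16 + 24 = 8)
(O(1, r)*(-10))*M = -8/3*(-10)*8 = (80/3)*8 = 640/3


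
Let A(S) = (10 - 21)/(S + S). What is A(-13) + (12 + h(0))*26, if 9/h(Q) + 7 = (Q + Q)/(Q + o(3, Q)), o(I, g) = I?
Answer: 50777/182 ≈ 278.99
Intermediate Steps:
h(Q) = 9/(-7 + 2*Q/(3 + Q)) (h(Q) = 9/(-7 + (Q + Q)/(Q + 3)) = 9/(-7 + (2*Q)/(3 + Q)) = 9/(-7 + 2*Q/(3 + Q)))
A(S) = -11/(2*S) (A(S) = -11*1/(2*S) = -11/(2*S))
A(-13) + (12 + h(0))*26 = -11/2/(-13) + (12 + 9*(-3 - 1*0)/(21 + 5*0))*26 = -11/2*(-1/13) + (12 + 9*(-3 + 0)/(21 + 0))*26 = 11/26 + (12 + 9*(-3)/21)*26 = 11/26 + (12 + 9*(1/21)*(-3))*26 = 11/26 + (12 - 9/7)*26 = 11/26 + (75/7)*26 = 11/26 + 1950/7 = 50777/182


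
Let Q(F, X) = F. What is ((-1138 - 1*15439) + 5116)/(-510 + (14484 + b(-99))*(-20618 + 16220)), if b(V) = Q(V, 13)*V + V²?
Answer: 11461/149910738 ≈ 7.6452e-5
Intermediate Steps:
b(V) = 2*V² (b(V) = V*V + V² = V² + V² = 2*V²)
((-1138 - 1*15439) + 5116)/(-510 + (14484 + b(-99))*(-20618 + 16220)) = ((-1138 - 1*15439) + 5116)/(-510 + (14484 + 2*(-99)²)*(-20618 + 16220)) = ((-1138 - 15439) + 5116)/(-510 + (14484 + 2*9801)*(-4398)) = (-16577 + 5116)/(-510 + (14484 + 19602)*(-4398)) = -11461/(-510 + 34086*(-4398)) = -11461/(-510 - 149910228) = -11461/(-149910738) = -11461*(-1/149910738) = 11461/149910738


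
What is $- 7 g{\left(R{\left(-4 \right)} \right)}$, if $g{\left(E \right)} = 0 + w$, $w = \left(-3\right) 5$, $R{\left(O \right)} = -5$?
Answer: $105$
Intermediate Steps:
$w = -15$
$g{\left(E \right)} = -15$ ($g{\left(E \right)} = 0 - 15 = -15$)
$- 7 g{\left(R{\left(-4 \right)} \right)} = \left(-7\right) \left(-15\right) = 105$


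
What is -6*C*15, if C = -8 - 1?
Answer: 810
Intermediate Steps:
C = -9
-6*C*15 = -6*(-9)*15 = 54*15 = 810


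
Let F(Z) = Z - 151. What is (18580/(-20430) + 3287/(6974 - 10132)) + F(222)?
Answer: 445494469/6451794 ≈ 69.050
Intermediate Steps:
F(Z) = -151 + Z
(18580/(-20430) + 3287/(6974 - 10132)) + F(222) = (18580/(-20430) + 3287/(6974 - 10132)) + (-151 + 222) = (18580*(-1/20430) + 3287/(-3158)) + 71 = (-1858/2043 + 3287*(-1/3158)) + 71 = (-1858/2043 - 3287/3158) + 71 = -12582905/6451794 + 71 = 445494469/6451794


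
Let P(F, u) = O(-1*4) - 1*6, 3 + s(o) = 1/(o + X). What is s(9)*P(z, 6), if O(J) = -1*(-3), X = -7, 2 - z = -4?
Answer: 15/2 ≈ 7.5000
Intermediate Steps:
z = 6 (z = 2 - 1*(-4) = 2 + 4 = 6)
O(J) = 3
s(o) = -3 + 1/(-7 + o) (s(o) = -3 + 1/(o - 7) = -3 + 1/(-7 + o))
P(F, u) = -3 (P(F, u) = 3 - 1*6 = 3 - 6 = -3)
s(9)*P(z, 6) = ((22 - 3*9)/(-7 + 9))*(-3) = ((22 - 27)/2)*(-3) = ((½)*(-5))*(-3) = -5/2*(-3) = 15/2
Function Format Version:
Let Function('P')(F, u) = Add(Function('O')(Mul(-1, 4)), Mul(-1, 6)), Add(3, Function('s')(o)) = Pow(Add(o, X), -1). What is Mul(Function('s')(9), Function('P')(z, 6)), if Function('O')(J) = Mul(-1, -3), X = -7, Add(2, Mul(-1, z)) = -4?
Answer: Rational(15, 2) ≈ 7.5000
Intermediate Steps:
z = 6 (z = Add(2, Mul(-1, -4)) = Add(2, 4) = 6)
Function('O')(J) = 3
Function('s')(o) = Add(-3, Pow(Add(-7, o), -1)) (Function('s')(o) = Add(-3, Pow(Add(o, -7), -1)) = Add(-3, Pow(Add(-7, o), -1)))
Function('P')(F, u) = -3 (Function('P')(F, u) = Add(3, Mul(-1, 6)) = Add(3, -6) = -3)
Mul(Function('s')(9), Function('P')(z, 6)) = Mul(Mul(Pow(Add(-7, 9), -1), Add(22, Mul(-3, 9))), -3) = Mul(Mul(Pow(2, -1), Add(22, -27)), -3) = Mul(Mul(Rational(1, 2), -5), -3) = Mul(Rational(-5, 2), -3) = Rational(15, 2)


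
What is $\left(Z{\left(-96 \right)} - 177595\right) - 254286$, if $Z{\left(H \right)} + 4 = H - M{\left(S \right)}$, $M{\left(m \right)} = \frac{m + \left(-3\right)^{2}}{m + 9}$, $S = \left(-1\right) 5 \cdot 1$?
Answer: $-431982$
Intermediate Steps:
$S = -5$ ($S = \left(-5\right) 1 = -5$)
$M{\left(m \right)} = 1$ ($M{\left(m \right)} = \frac{m + 9}{9 + m} = \frac{9 + m}{9 + m} = 1$)
$Z{\left(H \right)} = -5 + H$ ($Z{\left(H \right)} = -4 + \left(H - 1\right) = -4 + \left(-1 + H\right) = -5 + H$)
$\left(Z{\left(-96 \right)} - 177595\right) - 254286 = \left(\left(-5 - 96\right) - 177595\right) - 254286 = \left(-101 - 177595\right) - 254286 = -177696 - 254286 = -431982$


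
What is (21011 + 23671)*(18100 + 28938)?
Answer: 2101751916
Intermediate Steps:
(21011 + 23671)*(18100 + 28938) = 44682*47038 = 2101751916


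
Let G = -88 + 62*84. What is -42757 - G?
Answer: -47877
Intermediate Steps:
G = 5120 (G = -88 + 5208 = 5120)
-42757 - G = -42757 - 1*5120 = -42757 - 5120 = -47877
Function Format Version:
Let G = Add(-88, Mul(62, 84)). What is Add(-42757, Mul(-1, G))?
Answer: -47877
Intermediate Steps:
G = 5120 (G = Add(-88, 5208) = 5120)
Add(-42757, Mul(-1, G)) = Add(-42757, Mul(-1, 5120)) = Add(-42757, -5120) = -47877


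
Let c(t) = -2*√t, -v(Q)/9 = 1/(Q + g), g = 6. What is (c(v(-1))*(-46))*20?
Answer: 1104*I*√5 ≈ 2468.6*I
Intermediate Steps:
v(Q) = -9/(6 + Q) (v(Q) = -9/(Q + 6) = -9/(6 + Q))
(c(v(-1))*(-46))*20 = (-2*3*I/√(6 - 1)*(-46))*20 = (-2*3*I*√5/5*(-46))*20 = (-6*I*√5/5*(-46))*20 = (276*I*√5/5)*20 = 1104*I*√5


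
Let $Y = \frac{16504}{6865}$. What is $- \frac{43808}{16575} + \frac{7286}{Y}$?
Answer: $\frac{414165903509}{136776900} \approx 3028.0$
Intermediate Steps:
$Y = \frac{16504}{6865}$ ($Y = 16504 \cdot \frac{1}{6865} = \frac{16504}{6865} \approx 2.4041$)
$- \frac{43808}{16575} + \frac{7286}{Y} = - \frac{43808}{16575} + \frac{7286}{\frac{16504}{6865}} = \left(-43808\right) \frac{1}{16575} + 7286 \cdot \frac{6865}{16504} = - \frac{43808}{16575} + \frac{25009195}{8252} = \frac{414165903509}{136776900}$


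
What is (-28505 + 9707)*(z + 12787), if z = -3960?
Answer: -165929946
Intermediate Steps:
(-28505 + 9707)*(z + 12787) = (-28505 + 9707)*(-3960 + 12787) = -18798*8827 = -165929946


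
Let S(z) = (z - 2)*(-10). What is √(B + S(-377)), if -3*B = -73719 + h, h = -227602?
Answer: √938073/3 ≈ 322.85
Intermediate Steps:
B = 301321/3 (B = -(-73719 - 227602)/3 = -⅓*(-301321) = 301321/3 ≈ 1.0044e+5)
S(z) = 20 - 10*z (S(z) = (-2 + z)*(-10) = 20 - 10*z)
√(B + S(-377)) = √(301321/3 + (20 - 10*(-377))) = √(301321/3 + (20 + 3770)) = √(301321/3 + 3790) = √(312691/3) = √938073/3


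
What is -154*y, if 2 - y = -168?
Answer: -26180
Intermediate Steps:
y = 170 (y = 2 - 1*(-168) = 2 + 168 = 170)
-154*y = -154*170 = -26180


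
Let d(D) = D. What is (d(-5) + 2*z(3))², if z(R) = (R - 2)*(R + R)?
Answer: 49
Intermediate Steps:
z(R) = 2*R*(-2 + R) (z(R) = (-2 + R)*(2*R) = 2*R*(-2 + R))
(d(-5) + 2*z(3))² = (-5 + 2*(2*3*(-2 + 3)))² = (-5 + 2*(2*3*1))² = (-5 + 2*6)² = (-5 + 12)² = 7² = 49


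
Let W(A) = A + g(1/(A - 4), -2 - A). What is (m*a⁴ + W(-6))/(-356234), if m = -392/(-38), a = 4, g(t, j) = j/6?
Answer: -75112/10152669 ≈ -0.0073982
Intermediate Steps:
g(t, j) = j/6 (g(t, j) = j*(⅙) = j/6)
m = 196/19 (m = -392*(-1/38) = 196/19 ≈ 10.316)
W(A) = -⅓ + 5*A/6 (W(A) = A + (-2 - A)/6 = A + (-⅓ - A/6) = -⅓ + 5*A/6)
(m*a⁴ + W(-6))/(-356234) = ((196/19)*4⁴ + (-⅓ + (⅚)*(-6)))/(-356234) = ((196/19)*256 + (-⅓ - 5))*(-1/356234) = (50176/19 - 16/3)*(-1/356234) = (150224/57)*(-1/356234) = -75112/10152669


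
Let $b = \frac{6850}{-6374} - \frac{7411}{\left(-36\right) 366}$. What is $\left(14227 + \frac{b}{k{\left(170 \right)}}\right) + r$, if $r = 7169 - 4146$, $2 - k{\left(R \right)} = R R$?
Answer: $\frac{20932569230344943}{1213482272976} \approx 17250.0$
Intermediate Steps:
$k{\left(R \right)} = 2 - R^{2}$ ($k{\left(R \right)} = 2 - R R = 2 - R^{2}$)
$r = 3023$ ($r = 7169 - 4146 = 3023$)
$b = - \frac{21508943}{41991912}$ ($b = 6850 \left(- \frac{1}{6374}\right) - \frac{7411}{-13176} = - \frac{3425}{3187} - - \frac{7411}{13176} = - \frac{3425}{3187} + \frac{7411}{13176} = - \frac{21508943}{41991912} \approx -0.51222$)
$\left(14227 + \frac{b}{k{\left(170 \right)}}\right) + r = \left(14227 - \frac{21508943}{41991912 \left(2 - 170^{2}\right)}\right) + 3023 = \left(14227 - \frac{21508943}{41991912 \left(2 - 28900\right)}\right) + 3023 = \left(14227 - \frac{21508943}{41991912 \left(-28898\right)}\right) + 3023 = \left(14227 - - \frac{21508943}{1213482272976}\right) + 3023 = \left(14227 + \frac{21508943}{1213482272976}\right) + 3023 = \frac{17264212319138495}{1213482272976} + 3023 = \frac{20932569230344943}{1213482272976}$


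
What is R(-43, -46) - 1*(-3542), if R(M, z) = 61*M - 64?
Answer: 855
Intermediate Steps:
R(M, z) = -64 + 61*M
R(-43, -46) - 1*(-3542) = (-64 + 61*(-43)) - 1*(-3542) = (-64 - 2623) + 3542 = -2687 + 3542 = 855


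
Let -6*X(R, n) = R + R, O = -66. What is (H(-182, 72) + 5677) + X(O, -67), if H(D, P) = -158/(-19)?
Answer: 108439/19 ≈ 5707.3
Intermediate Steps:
X(R, n) = -R/3 (X(R, n) = -(R + R)/6 = -R/3)
H(D, P) = 158/19 (H(D, P) = -158*(-1/19) = 158/19)
(H(-182, 72) + 5677) + X(O, -67) = (158/19 + 5677) - ⅓*(-66) = 108021/19 + 22 = 108439/19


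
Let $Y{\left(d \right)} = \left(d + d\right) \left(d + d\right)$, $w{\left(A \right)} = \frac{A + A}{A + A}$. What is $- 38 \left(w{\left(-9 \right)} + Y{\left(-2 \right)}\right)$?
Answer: $-646$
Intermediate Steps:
$w{\left(A \right)} = 1$ ($w{\left(A \right)} = \frac{2 A}{2 A} = 2 A \frac{1}{2 A} = 1$)
$Y{\left(d \right)} = 4 d^{2}$ ($Y{\left(d \right)} = 2 d 2 d = 4 d^{2}$)
$- 38 \left(w{\left(-9 \right)} + Y{\left(-2 \right)}\right) = - 38 \left(1 + 4 \left(-2\right)^{2}\right) = - 38 \left(1 + 4 \cdot 4\right) = - 38 \left(1 + 16\right) = \left(-38\right) 17 = -646$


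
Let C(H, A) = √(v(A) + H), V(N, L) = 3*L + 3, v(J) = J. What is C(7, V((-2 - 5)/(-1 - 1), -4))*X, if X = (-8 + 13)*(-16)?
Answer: -80*I*√2 ≈ -113.14*I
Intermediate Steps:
V(N, L) = 3 + 3*L
C(H, A) = √(A + H)
X = -80 (X = 5*(-16) = -80)
C(7, V((-2 - 5)/(-1 - 1), -4))*X = √((3 + 3*(-4)) + 7)*(-80) = √((3 - 12) + 7)*(-80) = √(-9 + 7)*(-80) = √(-2)*(-80) = (I*√2)*(-80) = -80*I*√2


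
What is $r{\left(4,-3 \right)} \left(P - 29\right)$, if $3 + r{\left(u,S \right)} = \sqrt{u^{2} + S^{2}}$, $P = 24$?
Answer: $-10$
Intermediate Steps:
$r{\left(u,S \right)} = -3 + \sqrt{S^{2} + u^{2}}$ ($r{\left(u,S \right)} = -3 + \sqrt{u^{2} + S^{2}} = -3 + \sqrt{S^{2} + u^{2}}$)
$r{\left(4,-3 \right)} \left(P - 29\right) = \left(-3 + \sqrt{\left(-3\right)^{2} + 4^{2}}\right) \left(24 - 29\right) = \left(-3 + \sqrt{9 + 16}\right) \left(-5\right) = \left(-3 + \sqrt{25}\right) \left(-5\right) = \left(-3 + 5\right) \left(-5\right) = 2 \left(-5\right) = -10$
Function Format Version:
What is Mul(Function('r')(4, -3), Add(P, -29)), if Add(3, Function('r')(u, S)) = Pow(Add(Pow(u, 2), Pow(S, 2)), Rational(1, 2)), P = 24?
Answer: -10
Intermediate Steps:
Function('r')(u, S) = Add(-3, Pow(Add(Pow(S, 2), Pow(u, 2)), Rational(1, 2))) (Function('r')(u, S) = Add(-3, Pow(Add(Pow(u, 2), Pow(S, 2)), Rational(1, 2))) = Add(-3, Pow(Add(Pow(S, 2), Pow(u, 2)), Rational(1, 2))))
Mul(Function('r')(4, -3), Add(P, -29)) = Mul(Add(-3, Pow(Add(Pow(-3, 2), Pow(4, 2)), Rational(1, 2))), Add(24, -29)) = Mul(Add(-3, Pow(Add(9, 16), Rational(1, 2))), -5) = Mul(Add(-3, Pow(25, Rational(1, 2))), -5) = Mul(Add(-3, 5), -5) = Mul(2, -5) = -10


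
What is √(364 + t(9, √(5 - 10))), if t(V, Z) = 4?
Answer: 4*√23 ≈ 19.183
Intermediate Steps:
√(364 + t(9, √(5 - 10))) = √(364 + 4) = √368 = 4*√23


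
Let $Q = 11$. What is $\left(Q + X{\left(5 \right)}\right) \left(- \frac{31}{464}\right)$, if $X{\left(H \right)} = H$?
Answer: $- \frac{31}{29} \approx -1.069$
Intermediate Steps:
$\left(Q + X{\left(5 \right)}\right) \left(- \frac{31}{464}\right) = \left(11 + 5\right) \left(- \frac{31}{464}\right) = 16 \left(\left(-31\right) \frac{1}{464}\right) = 16 \left(- \frac{31}{464}\right) = - \frac{31}{29}$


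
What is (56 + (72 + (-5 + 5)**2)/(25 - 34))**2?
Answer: 2304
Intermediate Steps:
(56 + (72 + (-5 + 5)**2)/(25 - 34))**2 = (56 + (72 + 0**2)/(-9))**2 = (56 + (72 + 0)*(-1/9))**2 = (56 + 72*(-1/9))**2 = (56 - 8)**2 = 48**2 = 2304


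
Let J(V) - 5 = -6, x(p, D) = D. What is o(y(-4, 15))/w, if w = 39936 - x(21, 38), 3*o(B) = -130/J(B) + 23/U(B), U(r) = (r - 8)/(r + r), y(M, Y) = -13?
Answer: 1664/1256787 ≈ 0.0013240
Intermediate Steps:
J(V) = -1 (J(V) = 5 - 6 = -1)
U(r) = (-8 + r)/(2*r) (U(r) = (-8 + r)/((2*r)) = (-8 + r)*(1/(2*r)) = (-8 + r)/(2*r))
o(B) = 130/3 + 46*B/(3*(-8 + B)) (o(B) = (-130/(-1) + 23/(((-8 + B)/(2*B))))/3 = (-130*(-1) + 23*(2*B/(-8 + B)))/3 = (130 + 46*B/(-8 + B))/3 = 130/3 + 46*B/(3*(-8 + B)))
w = 39898 (w = 39936 - 1*38 = 39936 - 38 = 39898)
o(y(-4, 15))/w = (16*(-65 + 11*(-13))/(3*(-8 - 13)))/39898 = ((16/3)*(-65 - 143)/(-21))*(1/39898) = ((16/3)*(-1/21)*(-208))*(1/39898) = (3328/63)*(1/39898) = 1664/1256787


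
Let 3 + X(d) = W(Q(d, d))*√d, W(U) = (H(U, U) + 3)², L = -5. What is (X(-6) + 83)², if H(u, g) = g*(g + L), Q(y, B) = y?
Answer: -135996326 + 761760*I*√6 ≈ -1.36e+8 + 1.8659e+6*I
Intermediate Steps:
H(u, g) = g*(-5 + g) (H(u, g) = g*(g - 5) = g*(-5 + g))
W(U) = (3 + U*(-5 + U))² (W(U) = (U*(-5 + U) + 3)² = (3 + U*(-5 + U))²)
X(d) = -3 + √d*(3 + d*(-5 + d))² (X(d) = -3 + (3 + d*(-5 + d))²*√d = -3 + √d*(3 + d*(-5 + d))²)
(X(-6) + 83)² = ((-3 + √(-6)*(3 - 6*(-5 - 6))²) + 83)² = ((-3 + (I*√6)*(3 - 6*(-11))²) + 83)² = ((-3 + (I*√6)*(3 + 66)²) + 83)² = ((-3 + (I*√6)*69²) + 83)² = ((-3 + (I*√6)*4761) + 83)² = ((-3 + 4761*I*√6) + 83)² = (80 + 4761*I*√6)²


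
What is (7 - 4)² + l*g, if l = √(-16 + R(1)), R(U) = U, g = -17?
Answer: 9 - 17*I*√15 ≈ 9.0 - 65.841*I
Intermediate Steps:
l = I*√15 (l = √(-16 + 1) = √(-15) = I*√15 ≈ 3.873*I)
(7 - 4)² + l*g = (7 - 4)² + (I*√15)*(-17) = 3² - 17*I*√15 = 9 - 17*I*√15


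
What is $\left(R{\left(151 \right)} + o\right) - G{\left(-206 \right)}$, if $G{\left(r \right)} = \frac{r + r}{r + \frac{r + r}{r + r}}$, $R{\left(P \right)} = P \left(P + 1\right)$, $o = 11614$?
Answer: $\frac{7085618}{205} \approx 34564.0$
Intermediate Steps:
$R{\left(P \right)} = P \left(1 + P\right)$
$G{\left(r \right)} = \frac{2 r}{1 + r}$ ($G{\left(r \right)} = \frac{2 r}{r + \frac{2 r}{2 r}} = \frac{2 r}{r + 2 r \frac{1}{2 r}} = \frac{2 r}{r + 1} = \frac{2 r}{1 + r}$)
$\left(R{\left(151 \right)} + o\right) - G{\left(-206 \right)} = \left(151 \left(1 + 151\right) + 11614\right) - 2 \left(-206\right) \frac{1}{1 - 206} = \left(151 \cdot 152 + 11614\right) - 2 \left(-206\right) \frac{1}{-205} = \left(22952 + 11614\right) - 2 \left(-206\right) \left(- \frac{1}{205}\right) = 34566 - \frac{412}{205} = \frac{7085618}{205}$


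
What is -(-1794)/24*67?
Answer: 20033/4 ≈ 5008.3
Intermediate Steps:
-(-1794)/24*67 = -23*(-13/4)*67 = (299/4)*67 = 20033/4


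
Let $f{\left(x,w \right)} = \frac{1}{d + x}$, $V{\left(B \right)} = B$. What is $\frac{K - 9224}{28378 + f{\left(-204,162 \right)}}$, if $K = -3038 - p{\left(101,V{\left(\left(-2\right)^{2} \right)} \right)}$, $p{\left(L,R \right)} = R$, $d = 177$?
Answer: $- \frac{331182}{766205} \approx -0.43224$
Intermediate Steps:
$f{\left(x,w \right)} = \frac{1}{177 + x}$
$K = -3042$ ($K = -3038 - \left(-2\right)^{2} = -3038 - 4 = -3042$)
$\frac{K - 9224}{28378 + f{\left(-204,162 \right)}} = \frac{-3042 - 9224}{28378 + \frac{1}{177 - 204}} = - \frac{12266}{28378 + \frac{1}{-27}} = - \frac{12266}{28378 - \frac{1}{27}} = - \frac{12266}{\frac{766205}{27}} = \left(-12266\right) \frac{27}{766205} = - \frac{331182}{766205}$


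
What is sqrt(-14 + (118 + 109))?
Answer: sqrt(213) ≈ 14.595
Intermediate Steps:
sqrt(-14 + (118 + 109)) = sqrt(-14 + 227) = sqrt(213)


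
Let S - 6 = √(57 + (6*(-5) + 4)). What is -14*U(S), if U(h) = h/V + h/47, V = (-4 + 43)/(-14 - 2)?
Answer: 19964/611 + 9982*√31/1833 ≈ 62.995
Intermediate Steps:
V = -39/16 (V = 39/(-16) = 39*(-1/16) = -39/16 ≈ -2.4375)
S = 6 + √31 (S = 6 + √(57 + (6*(-5) + 4)) = 6 + √(57 + (-30 + 4)) = 6 + √(57 - 26) = 6 + √31 ≈ 11.568)
U(h) = -713*h/1833 (U(h) = h/(-39/16) + h/47 = h*(-16/39) + h*(1/47) = -16*h/39 + h/47 = -713*h/1833)
-14*U(S) = -(-9982)*(6 + √31)/1833 = -14*(-1426/611 - 713*√31/1833) = 19964/611 + 9982*√31/1833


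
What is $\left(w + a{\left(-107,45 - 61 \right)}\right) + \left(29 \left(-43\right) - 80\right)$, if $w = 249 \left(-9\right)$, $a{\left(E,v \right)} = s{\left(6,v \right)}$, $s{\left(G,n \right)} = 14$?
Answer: $-3554$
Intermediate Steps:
$a{\left(E,v \right)} = 14$
$w = -2241$
$\left(w + a{\left(-107,45 - 61 \right)}\right) + \left(29 \left(-43\right) - 80\right) = \left(-2241 + 14\right) + \left(29 \left(-43\right) - 80\right) = -2227 - 1327 = -3554$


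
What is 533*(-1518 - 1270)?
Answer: -1486004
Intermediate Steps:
533*(-1518 - 1270) = 533*(-2788) = -1486004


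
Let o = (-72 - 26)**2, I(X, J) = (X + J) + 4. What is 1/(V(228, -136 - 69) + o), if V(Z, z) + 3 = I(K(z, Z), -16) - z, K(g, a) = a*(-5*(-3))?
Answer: 1/13214 ≈ 7.5677e-5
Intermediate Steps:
K(g, a) = 15*a (K(g, a) = a*15 = 15*a)
I(X, J) = 4 + J + X (I(X, J) = (J + X) + 4 = 4 + J + X)
V(Z, z) = -15 - z + 15*Z (V(Z, z) = -3 + ((4 - 16 + 15*Z) - z) = -3 + ((-12 + 15*Z) - z) = -3 + (-12 - z + 15*Z) = -15 - z + 15*Z)
o = 9604 (o = (-98)**2 = 9604)
1/(V(228, -136 - 69) + o) = 1/((-15 - (-136 - 69) + 15*228) + 9604) = 1/((-15 - 1*(-205) + 3420) + 9604) = 1/((-15 + 205 + 3420) + 9604) = 1/(3610 + 9604) = 1/13214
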